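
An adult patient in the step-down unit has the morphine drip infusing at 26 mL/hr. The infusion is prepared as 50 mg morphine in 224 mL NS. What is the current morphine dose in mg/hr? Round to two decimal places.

5.80 mg/hr

Concentration = 50 mg ÷ 224 mL = 0.2232143 mg/mL
Drug rate = 26 mL/hr × 0.2232143 mg/mL = 5.803571 mg/hr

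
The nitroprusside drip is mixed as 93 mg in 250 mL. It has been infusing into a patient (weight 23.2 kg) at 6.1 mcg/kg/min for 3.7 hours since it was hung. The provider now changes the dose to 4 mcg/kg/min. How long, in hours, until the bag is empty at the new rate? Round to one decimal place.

Initial rate:
Dose = 6.1 mcg/kg/min × 23.2 kg = 141.52 mcg/min
141.52 mcg/min × 60 min/hr = 8491.2 mcg/hr
Concentration = 93 mg ÷ 250 mL = 0.372 mg/mL = 372 mcg/mL
Rate = 8491.2 mcg/hr ÷ 372 mcg/mL = 22.82581 mL/hr
Volume infused so far = 22.82581 mL/hr × 3.7 hr = 84.45548 mL
Volume remaining = 250 − 84.45548 = 165.5445 mL
New rate:
Dose = 4 mcg/kg/min × 23.2 kg = 92.8 mcg/min
92.8 mcg/min × 60 min/hr = 5568 mcg/hr
Rate = 5568 mcg/hr ÷ 372 mcg/mL = 14.96774 mL/hr
Time remaining = 165.5445 mL ÷ 14.96774 mL/hr = 11.06009 hr

11.1 hours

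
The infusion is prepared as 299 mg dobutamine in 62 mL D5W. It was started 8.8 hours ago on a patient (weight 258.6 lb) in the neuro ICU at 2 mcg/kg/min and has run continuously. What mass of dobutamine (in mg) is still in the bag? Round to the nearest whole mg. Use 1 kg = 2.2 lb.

Weight = 258.6 lb ÷ 2.2 lb/kg = 117.5455 kg
Dose = 2 mcg/kg/min × 117.5455 kg = 235.0909 mcg/min
235.0909 mcg/min × 60 min/hr = 14105.45 mcg/hr
Concentration = 299 mg ÷ 62 mL = 4.822581 mg/mL = 4822.581 mcg/mL
Rate = 14105.45 mcg/hr ÷ 4822.581 mcg/mL = 2.924877 mL/hr
Volume infused = 2.924877 mL/hr × 8.8 hr = 25.73892 mL
Volume remaining = 62 − 25.73892 = 36.26108 mL
Drug remaining = 36.26108 mL × 4822.581 mcg/mL = 174872 mcg = 174.872 mg

175 mg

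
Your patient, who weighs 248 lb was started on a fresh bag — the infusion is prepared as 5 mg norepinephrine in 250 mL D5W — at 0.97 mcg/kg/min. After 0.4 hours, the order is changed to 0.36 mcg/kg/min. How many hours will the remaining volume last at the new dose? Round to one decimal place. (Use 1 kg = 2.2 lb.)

Initial rate:
Weight = 248 lb ÷ 2.2 lb/kg = 112.7273 kg
Dose = 0.97 mcg/kg/min × 112.7273 kg = 109.3455 mcg/min
109.3455 mcg/min × 60 min/hr = 6560.727 mcg/hr
Concentration = 5 mg ÷ 250 mL = 0.02 mg/mL = 20 mcg/mL
Rate = 6560.727 mcg/hr ÷ 20 mcg/mL = 328.0364 mL/hr
Volume infused so far = 328.0364 mL/hr × 0.4 hr = 131.2145 mL
Volume remaining = 250 − 131.2145 = 118.7855 mL
New rate:
Dose = 0.36 mcg/kg/min × 112.7273 kg = 40.58182 mcg/min
40.58182 mcg/min × 60 min/hr = 2434.909 mcg/hr
Rate = 2434.909 mcg/hr ÷ 20 mcg/mL = 121.7455 mL/hr
Time remaining = 118.7855 mL ÷ 121.7455 mL/hr = 0.975687 hr

1.0 hours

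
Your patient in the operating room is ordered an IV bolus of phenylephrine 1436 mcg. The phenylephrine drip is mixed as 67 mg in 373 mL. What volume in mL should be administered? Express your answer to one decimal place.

8.0 mL

Concentration = 67 mg ÷ 373 mL = 0.1796247 mg/mL = 179.6247 mcg/mL
Volume = 1436 mcg ÷ 179.6247 mcg/mL = 7.994448 mL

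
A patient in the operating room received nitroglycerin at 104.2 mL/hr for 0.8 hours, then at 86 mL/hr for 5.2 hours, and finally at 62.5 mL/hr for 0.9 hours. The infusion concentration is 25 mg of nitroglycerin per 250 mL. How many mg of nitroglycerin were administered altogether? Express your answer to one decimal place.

58.7 mg

Concentration = 25 mg ÷ 250 mL = 0.1 mg/mL
Stage 1: 104.2 mL/hr × 0.8 hr = 83.36 mL → 83.36 mL × 0.1 mg/mL = 8.336 mg
Stage 2: 86 mL/hr × 5.2 hr = 447.2 mL → 447.2 mL × 0.1 mg/mL = 44.72 mg
Stage 3: 62.5 mL/hr × 0.9 hr = 56.25 mL → 56.25 mL × 0.1 mg/mL = 5.625 mg
Total = 8.336 + 44.72 + 5.625 = 58.681 mg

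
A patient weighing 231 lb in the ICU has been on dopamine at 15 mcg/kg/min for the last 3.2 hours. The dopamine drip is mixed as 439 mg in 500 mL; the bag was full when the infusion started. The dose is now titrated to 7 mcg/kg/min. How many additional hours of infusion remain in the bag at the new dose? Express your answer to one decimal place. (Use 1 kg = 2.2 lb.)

Initial rate:
Weight = 231 lb ÷ 2.2 lb/kg = 105 kg
Dose = 15 mcg/kg/min × 105 kg = 1575 mcg/min
1575 mcg/min × 60 min/hr = 94500 mcg/hr
Concentration = 439 mg ÷ 500 mL = 0.878 mg/mL = 878 mcg/mL
Rate = 94500 mcg/hr ÷ 878 mcg/mL = 107.631 mL/hr
Volume infused so far = 107.631 mL/hr × 3.2 hr = 344.4191 mL
Volume remaining = 500 − 344.4191 = 155.5809 mL
New rate:
Dose = 7 mcg/kg/min × 105 kg = 735 mcg/min
735 mcg/min × 60 min/hr = 44100 mcg/hr
Rate = 44100 mcg/hr ÷ 878 mcg/mL = 50.22779 mL/hr
Time remaining = 155.5809 mL ÷ 50.22779 mL/hr = 3.097506 hr

3.1 hours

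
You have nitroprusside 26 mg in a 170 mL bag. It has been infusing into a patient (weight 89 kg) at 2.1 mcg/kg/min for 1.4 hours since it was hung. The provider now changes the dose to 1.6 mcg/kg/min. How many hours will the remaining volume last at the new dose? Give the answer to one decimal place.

1.2 hours

Initial rate:
Dose = 2.1 mcg/kg/min × 89 kg = 186.9 mcg/min
186.9 mcg/min × 60 min/hr = 11214 mcg/hr
Concentration = 26 mg ÷ 170 mL = 0.1529412 mg/mL = 152.9412 mcg/mL
Rate = 11214 mcg/hr ÷ 152.9412 mcg/mL = 73.32231 mL/hr
Volume infused so far = 73.32231 mL/hr × 1.4 hr = 102.6512 mL
Volume remaining = 170 − 102.6512 = 67.34877 mL
New rate:
Dose = 1.6 mcg/kg/min × 89 kg = 142.4 mcg/min
142.4 mcg/min × 60 min/hr = 8544 mcg/hr
Rate = 8544 mcg/hr ÷ 152.9412 mcg/mL = 55.86462 mL/hr
Time remaining = 67.34877 mL ÷ 55.86462 mL/hr = 1.205571 hr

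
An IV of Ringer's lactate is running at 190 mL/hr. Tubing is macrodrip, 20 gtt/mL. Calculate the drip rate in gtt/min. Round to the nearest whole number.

190 mL/hr ÷ 60 min/hr = 3.166667 mL/min
3.166667 mL/min × 20 gtt/mL = 63.33333 gtt/min

63 gtt/min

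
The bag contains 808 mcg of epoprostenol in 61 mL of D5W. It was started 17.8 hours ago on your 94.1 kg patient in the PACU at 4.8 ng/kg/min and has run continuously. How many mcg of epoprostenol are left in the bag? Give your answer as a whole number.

Dose = 4.8 ng/kg/min × 94.1 kg = 451.68 ng/min
451.68 ng/min × 60 min/hr = 27100.8 ng/hr
Concentration = 808 mcg ÷ 61 mL = 13.2459 mcg/mL = 13245.9 ng/mL
Rate = 27100.8 ng/hr ÷ 13245.9 ng/mL = 2.045976 mL/hr
Volume infused = 2.045976 mL/hr × 17.8 hr = 36.41838 mL
Volume remaining = 61 − 36.41838 = 24.58162 mL
Drug remaining = 24.58162 mL × 13245.9 ng/mL = 325605.8 ng = 325.6058 mcg

326 mcg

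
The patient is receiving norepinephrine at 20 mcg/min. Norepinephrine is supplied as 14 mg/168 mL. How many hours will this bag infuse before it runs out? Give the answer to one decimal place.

20 mcg/min × 60 min/hr = 1200 mcg/hr
Concentration = 14 mg ÷ 168 mL = 0.08333333 mg/mL = 83.33333 mcg/mL
Rate = 1200 mcg/hr ÷ 83.33333 mcg/mL = 14.4 mL/hr
Duration = 168 mL ÷ 14.4 mL/hr = 11.66667 hr

11.7 hours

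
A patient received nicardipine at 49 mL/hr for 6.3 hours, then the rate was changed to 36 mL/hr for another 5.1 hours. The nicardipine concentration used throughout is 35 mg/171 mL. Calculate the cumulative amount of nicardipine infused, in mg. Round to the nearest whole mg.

Concentration = 35 mg ÷ 171 mL = 0.2046784 mg/mL
Stage 1: 49 mL/hr × 6.3 hr = 308.7 mL → 308.7 mL × 0.2046784 mg/mL = 63.18421 mg
Stage 2: 36 mL/hr × 5.1 hr = 183.6 mL → 183.6 mL × 0.2046784 mg/mL = 37.57895 mg
Total = 63.18421 + 37.57895 = 100.7632 mg

101 mg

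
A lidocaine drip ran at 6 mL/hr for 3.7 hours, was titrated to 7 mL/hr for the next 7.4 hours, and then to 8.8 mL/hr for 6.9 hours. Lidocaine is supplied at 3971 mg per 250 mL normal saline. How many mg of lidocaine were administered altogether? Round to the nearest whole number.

Concentration = 3971 mg ÷ 250 mL = 15.884 mg/mL
Stage 1: 6 mL/hr × 3.7 hr = 22.2 mL → 22.2 mL × 15.884 mg/mL = 352.6248 mg
Stage 2: 7 mL/hr × 7.4 hr = 51.8 mL → 51.8 mL × 15.884 mg/mL = 822.7912 mg
Stage 3: 8.8 mL/hr × 6.9 hr = 60.72 mL → 60.72 mL × 15.884 mg/mL = 964.4765 mg
Total = 352.6248 + 822.7912 + 964.4765 = 2139.892 mg

2140 mg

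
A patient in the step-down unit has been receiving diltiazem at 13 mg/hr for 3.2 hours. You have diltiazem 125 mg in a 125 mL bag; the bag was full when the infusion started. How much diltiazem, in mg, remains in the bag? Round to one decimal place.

83.4 mg

Concentration = 125 mg ÷ 125 mL = 1 mg/mL
Rate = 13 mg/hr ÷ 1 mg/mL = 13 mL/hr
Volume infused = 13 mL/hr × 3.2 hr = 41.6 mL
Volume remaining = 125 − 41.6 = 83.4 mL
Drug remaining = 83.4 mL × 1 mg/mL = 83.4 mg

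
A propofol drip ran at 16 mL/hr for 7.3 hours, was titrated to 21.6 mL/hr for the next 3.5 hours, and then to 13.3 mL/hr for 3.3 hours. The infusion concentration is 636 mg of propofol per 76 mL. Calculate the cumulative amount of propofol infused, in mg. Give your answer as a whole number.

1977 mg

Concentration = 636 mg ÷ 76 mL = 8.368421 mg/mL
Stage 1: 16 mL/hr × 7.3 hr = 116.8 mL → 116.8 mL × 8.368421 mg/mL = 977.4316 mg
Stage 2: 21.6 mL/hr × 3.5 hr = 75.6 mL → 75.6 mL × 8.368421 mg/mL = 632.6526 mg
Stage 3: 13.3 mL/hr × 3.3 hr = 43.89 mL → 43.89 mL × 8.368421 mg/mL = 367.29 mg
Total = 977.4316 + 632.6526 + 367.29 = 1977.374 mg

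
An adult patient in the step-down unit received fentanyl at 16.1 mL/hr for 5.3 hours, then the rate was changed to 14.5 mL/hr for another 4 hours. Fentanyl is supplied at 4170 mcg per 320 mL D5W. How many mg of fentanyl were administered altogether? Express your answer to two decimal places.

1.87 mg

Concentration = 4170 mcg ÷ 320 mL = 13.03125 mcg/mL
Stage 1: 16.1 mL/hr × 5.3 hr = 85.33 mL → 85.33 mL × 13.03125 mcg/mL = 1111.957 mcg
Stage 2: 14.5 mL/hr × 4 hr = 58 mL → 58 mL × 13.03125 mcg/mL = 755.8125 mcg
Total = 1111.957 + 755.8125 = 1867.769 mcg = 1.867769 mg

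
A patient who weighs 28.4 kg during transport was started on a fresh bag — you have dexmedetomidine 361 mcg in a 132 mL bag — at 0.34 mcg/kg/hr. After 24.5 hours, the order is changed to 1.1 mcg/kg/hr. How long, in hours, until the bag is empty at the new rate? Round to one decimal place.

4.0 hours

Initial rate:
Dose = 0.34 mcg/kg/hr × 28.4 kg = 9.656 mcg/hr
Concentration = 361 mcg ÷ 132 mL = 2.734848 mcg/mL
Rate = 9.656 mcg/hr ÷ 2.734848 mcg/mL = 3.530726 mL/hr
Volume infused so far = 3.530726 mL/hr × 24.5 hr = 86.50278 mL
Volume remaining = 132 − 86.50278 = 45.49722 mL
New rate:
Dose = 1.1 mcg/kg/hr × 28.4 kg = 31.24 mcg/hr
Rate = 31.24 mcg/hr ÷ 2.734848 mcg/mL = 11.42294 mL/hr
Time remaining = 45.49722 mL ÷ 11.42294 mL/hr = 3.982971 hr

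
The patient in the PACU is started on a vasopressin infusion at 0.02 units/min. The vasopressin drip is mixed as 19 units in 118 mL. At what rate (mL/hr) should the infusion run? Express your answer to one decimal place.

7.5 mL/hr

0.02 units/min × 60 min/hr = 1.2 units/hr
Concentration = 19 units ÷ 118 mL = 0.1610169 units/mL
Rate = 1.2 units/hr ÷ 0.1610169 units/mL = 7.452632 mL/hr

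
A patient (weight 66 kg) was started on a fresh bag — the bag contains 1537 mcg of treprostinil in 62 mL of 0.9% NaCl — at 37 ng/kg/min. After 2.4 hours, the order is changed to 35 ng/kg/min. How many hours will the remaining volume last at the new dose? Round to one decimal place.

Initial rate:
Dose = 37 ng/kg/min × 66 kg = 2442 ng/min
2442 ng/min × 60 min/hr = 146520 ng/hr
Concentration = 1537 mcg ÷ 62 mL = 24.79032 mcg/mL = 24790.32 ng/mL
Rate = 146520 ng/hr ÷ 24790.32 ng/mL = 5.910371 mL/hr
Volume infused so far = 5.910371 mL/hr × 2.4 hr = 14.18489 mL
Volume remaining = 62 − 14.18489 = 47.81511 mL
New rate:
Dose = 35 ng/kg/min × 66 kg = 2310 ng/min
2310 ng/min × 60 min/hr = 138600 ng/hr
Rate = 138600 ng/hr ÷ 24790.32 ng/mL = 5.590891 mL/hr
Time remaining = 47.81511 mL ÷ 5.590891 mL/hr = 8.552323 hr

8.6 hours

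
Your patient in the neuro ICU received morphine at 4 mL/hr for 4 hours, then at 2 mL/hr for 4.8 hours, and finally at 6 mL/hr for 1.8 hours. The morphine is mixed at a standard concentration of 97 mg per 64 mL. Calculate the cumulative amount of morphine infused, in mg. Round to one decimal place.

Concentration = 97 mg ÷ 64 mL = 1.515625 mg/mL
Stage 1: 4 mL/hr × 4 hr = 16 mL → 16 mL × 1.515625 mg/mL = 24.25 mg
Stage 2: 2 mL/hr × 4.8 hr = 9.6 mL → 9.6 mL × 1.515625 mg/mL = 14.55 mg
Stage 3: 6 mL/hr × 1.8 hr = 10.8 mL → 10.8 mL × 1.515625 mg/mL = 16.36875 mg
Total = 24.25 + 14.55 + 16.36875 = 55.16875 mg

55.2 mg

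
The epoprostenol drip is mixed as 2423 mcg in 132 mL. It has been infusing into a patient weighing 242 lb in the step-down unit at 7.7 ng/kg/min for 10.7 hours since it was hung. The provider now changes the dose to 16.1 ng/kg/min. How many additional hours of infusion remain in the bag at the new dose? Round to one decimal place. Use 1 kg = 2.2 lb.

Initial rate:
Weight = 242 lb ÷ 2.2 lb/kg = 110 kg
Dose = 7.7 ng/kg/min × 110 kg = 847 ng/min
847 ng/min × 60 min/hr = 50820 ng/hr
Concentration = 2423 mcg ÷ 132 mL = 18.35606 mcg/mL = 18356.06 ng/mL
Rate = 50820 ng/hr ÷ 18356.06 ng/mL = 2.768568 mL/hr
Volume infused so far = 2.768568 mL/hr × 10.7 hr = 29.62368 mL
Volume remaining = 132 − 29.62368 = 102.3763 mL
New rate:
Dose = 16.1 ng/kg/min × 110 kg = 1771 ng/min
1771 ng/min × 60 min/hr = 106260 ng/hr
Rate = 106260 ng/hr ÷ 18356.06 ng/mL = 5.788824 mL/hr
Time remaining = 102.3763 mL ÷ 5.788824 mL/hr = 17.68517 hr

17.7 hours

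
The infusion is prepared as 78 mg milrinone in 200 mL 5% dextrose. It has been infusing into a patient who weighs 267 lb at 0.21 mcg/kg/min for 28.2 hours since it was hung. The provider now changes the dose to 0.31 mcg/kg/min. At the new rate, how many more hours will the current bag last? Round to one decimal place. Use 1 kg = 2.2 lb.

15.5 hours

Initial rate:
Weight = 267 lb ÷ 2.2 lb/kg = 121.3636 kg
Dose = 0.21 mcg/kg/min × 121.3636 kg = 25.48636 mcg/min
25.48636 mcg/min × 60 min/hr = 1529.182 mcg/hr
Concentration = 78 mg ÷ 200 mL = 0.39 mg/mL = 390 mcg/mL
Rate = 1529.182 mcg/hr ÷ 390 mcg/mL = 3.920979 mL/hr
Volume infused so far = 3.920979 mL/hr × 28.2 hr = 110.5716 mL
Volume remaining = 200 − 110.5716 = 89.42839 mL
New rate:
Dose = 0.31 mcg/kg/min × 121.3636 kg = 37.62273 mcg/min
37.62273 mcg/min × 60 min/hr = 2257.364 mcg/hr
Rate = 2257.364 mcg/hr ÷ 390 mcg/mL = 5.788112 mL/hr
Time remaining = 89.42839 mL ÷ 5.788112 mL/hr = 15.45036 hr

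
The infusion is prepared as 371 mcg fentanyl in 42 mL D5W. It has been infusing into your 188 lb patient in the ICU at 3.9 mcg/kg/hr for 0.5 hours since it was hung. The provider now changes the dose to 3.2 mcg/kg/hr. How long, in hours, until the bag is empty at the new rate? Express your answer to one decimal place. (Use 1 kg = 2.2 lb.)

0.7 hours

Initial rate:
Weight = 188 lb ÷ 2.2 lb/kg = 85.45455 kg
Dose = 3.9 mcg/kg/hr × 85.45455 kg = 333.2727 mcg/hr
Concentration = 371 mcg ÷ 42 mL = 8.833333 mcg/mL
Rate = 333.2727 mcg/hr ÷ 8.833333 mcg/mL = 37.72899 mL/hr
Volume infused so far = 37.72899 mL/hr × 0.5 hr = 18.86449 mL
Volume remaining = 42 − 18.86449 = 23.13551 mL
New rate:
Dose = 3.2 mcg/kg/hr × 85.45455 kg = 273.4545 mcg/hr
Rate = 273.4545 mcg/hr ÷ 8.833333 mcg/mL = 30.95712 mL/hr
Time remaining = 23.13551 mL ÷ 30.95712 mL/hr = 0.7473404 hr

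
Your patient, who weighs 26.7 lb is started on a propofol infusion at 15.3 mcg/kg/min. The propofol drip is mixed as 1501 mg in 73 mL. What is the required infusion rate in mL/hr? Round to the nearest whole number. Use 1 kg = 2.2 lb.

1 mL/hr

Weight = 26.7 lb ÷ 2.2 lb/kg = 12.13636 kg
Dose = 15.3 mcg/kg/min × 12.13636 kg = 185.6864 mcg/min
185.6864 mcg/min × 60 min/hr = 11141.18 mcg/hr
Concentration = 1501 mg ÷ 73 mL = 20.56164 mg/mL = 20561.64 mcg/mL
Rate = 11141.18 mcg/hr ÷ 20561.64 mcg/mL = 0.541843 mL/hr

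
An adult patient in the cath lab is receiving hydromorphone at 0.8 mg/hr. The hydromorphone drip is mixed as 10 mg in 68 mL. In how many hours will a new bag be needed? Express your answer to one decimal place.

12.5 hours

Concentration = 10 mg ÷ 68 mL = 0.1470588 mg/mL
Rate = 0.8 mg/hr ÷ 0.1470588 mg/mL = 5.44 mL/hr
Duration = 68 mL ÷ 5.44 mL/hr = 12.5 hr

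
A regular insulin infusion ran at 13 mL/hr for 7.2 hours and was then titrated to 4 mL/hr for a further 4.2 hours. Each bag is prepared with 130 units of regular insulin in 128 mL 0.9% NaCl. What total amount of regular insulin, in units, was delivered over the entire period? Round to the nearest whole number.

112 units

Concentration = 130 units ÷ 128 mL = 1.015625 units/mL
Stage 1: 13 mL/hr × 7.2 hr = 93.6 mL → 93.6 mL × 1.015625 units/mL = 95.0625 units
Stage 2: 4 mL/hr × 4.2 hr = 16.8 mL → 16.8 mL × 1.015625 units/mL = 17.0625 units
Total = 95.0625 + 17.0625 = 112.125 units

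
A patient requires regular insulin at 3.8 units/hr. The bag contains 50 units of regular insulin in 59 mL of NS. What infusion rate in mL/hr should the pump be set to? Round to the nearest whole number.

4 mL/hr

Concentration = 50 units ÷ 59 mL = 0.8474576 units/mL
Rate = 3.8 units/hr ÷ 0.8474576 units/mL = 4.484 mL/hr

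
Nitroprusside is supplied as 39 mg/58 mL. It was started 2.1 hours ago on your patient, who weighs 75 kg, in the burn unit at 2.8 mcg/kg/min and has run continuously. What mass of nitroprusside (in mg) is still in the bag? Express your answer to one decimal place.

12.5 mg

Dose = 2.8 mcg/kg/min × 75 kg = 210 mcg/min
210 mcg/min × 60 min/hr = 12600 mcg/hr
Concentration = 39 mg ÷ 58 mL = 0.6724138 mg/mL = 672.4138 mcg/mL
Rate = 12600 mcg/hr ÷ 672.4138 mcg/mL = 18.73846 mL/hr
Volume infused = 18.73846 mL/hr × 2.1 hr = 39.35077 mL
Volume remaining = 58 − 39.35077 = 18.64923 mL
Drug remaining = 18.64923 mL × 672.4138 mcg/mL = 12540 mcg = 12.54 mg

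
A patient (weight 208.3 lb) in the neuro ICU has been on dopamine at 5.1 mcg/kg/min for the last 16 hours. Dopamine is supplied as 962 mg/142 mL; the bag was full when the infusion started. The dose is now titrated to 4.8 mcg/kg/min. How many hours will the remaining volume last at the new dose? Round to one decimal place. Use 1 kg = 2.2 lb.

18.3 hours

Initial rate:
Weight = 208.3 lb ÷ 2.2 lb/kg = 94.68182 kg
Dose = 5.1 mcg/kg/min × 94.68182 kg = 482.8773 mcg/min
482.8773 mcg/min × 60 min/hr = 28972.64 mcg/hr
Concentration = 962 mg ÷ 142 mL = 6.774648 mg/mL = 6774.648 mcg/mL
Rate = 28972.64 mcg/hr ÷ 6774.648 mcg/mL = 4.276626 mL/hr
Volume infused so far = 4.276626 mL/hr × 16 hr = 68.42602 mL
Volume remaining = 142 − 68.42602 = 73.57398 mL
New rate:
Dose = 4.8 mcg/kg/min × 94.68182 kg = 454.4727 mcg/min
454.4727 mcg/min × 60 min/hr = 27268.36 mcg/hr
Rate = 27268.36 mcg/hr ÷ 6774.648 mcg/mL = 4.02506 mL/hr
Time remaining = 73.57398 mL ÷ 4.02506 mL/hr = 18.27898 hr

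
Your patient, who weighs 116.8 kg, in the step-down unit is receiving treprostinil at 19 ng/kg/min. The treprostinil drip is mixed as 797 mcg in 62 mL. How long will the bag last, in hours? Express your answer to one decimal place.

6.0 hours

Dose = 19 ng/kg/min × 116.8 kg = 2219.2 ng/min
2219.2 ng/min × 60 min/hr = 133152 ng/hr
Concentration = 797 mcg ÷ 62 mL = 12.85484 mcg/mL = 12854.84 ng/mL
Rate = 133152 ng/hr ÷ 12854.84 ng/mL = 10.35812 mL/hr
Duration = 62 mL ÷ 10.35812 mL/hr = 5.98564 hr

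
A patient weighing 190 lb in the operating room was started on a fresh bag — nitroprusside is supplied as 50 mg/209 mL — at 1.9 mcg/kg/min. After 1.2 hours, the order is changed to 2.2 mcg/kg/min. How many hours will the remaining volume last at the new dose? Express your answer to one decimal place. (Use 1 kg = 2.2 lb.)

Initial rate:
Weight = 190 lb ÷ 2.2 lb/kg = 86.36364 kg
Dose = 1.9 mcg/kg/min × 86.36364 kg = 164.0909 mcg/min
164.0909 mcg/min × 60 min/hr = 9845.455 mcg/hr
Concentration = 50 mg ÷ 209 mL = 0.2392344 mg/mL = 239.2344 mcg/mL
Rate = 9845.455 mcg/hr ÷ 239.2344 mcg/mL = 41.154 mL/hr
Volume infused so far = 41.154 mL/hr × 1.2 hr = 49.3848 mL
Volume remaining = 209 − 49.3848 = 159.6152 mL
New rate:
Dose = 2.2 mcg/kg/min × 86.36364 kg = 190 mcg/min
190 mcg/min × 60 min/hr = 11400 mcg/hr
Rate = 11400 mcg/hr ÷ 239.2344 mcg/mL = 47.652 mL/hr
Time remaining = 159.6152 mL ÷ 47.652 mL/hr = 3.349601 hr

3.3 hours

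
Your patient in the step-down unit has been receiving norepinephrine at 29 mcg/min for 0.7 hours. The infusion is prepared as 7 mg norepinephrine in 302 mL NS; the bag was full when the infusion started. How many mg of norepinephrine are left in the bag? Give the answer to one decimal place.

29 mcg/min × 60 min/hr = 1740 mcg/hr
Concentration = 7 mg ÷ 302 mL = 0.02317881 mg/mL = 23.17881 mcg/mL
Rate = 1740 mcg/hr ÷ 23.17881 mcg/mL = 75.06857 mL/hr
Volume infused = 75.06857 mL/hr × 0.7 hr = 52.548 mL
Volume remaining = 302 − 52.548 = 249.452 mL
Drug remaining = 249.452 mL × 23.17881 mcg/mL = 5782 mcg = 5.782 mg

5.8 mg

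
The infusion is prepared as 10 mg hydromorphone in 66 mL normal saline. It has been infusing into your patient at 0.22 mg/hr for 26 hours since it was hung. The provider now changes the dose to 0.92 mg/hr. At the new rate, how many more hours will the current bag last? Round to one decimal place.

Initial rate:
Concentration = 10 mg ÷ 66 mL = 0.1515152 mg/mL
Rate = 0.22 mg/hr ÷ 0.1515152 mg/mL = 1.452 mL/hr
Volume infused so far = 1.452 mL/hr × 26 hr = 37.752 mL
Volume remaining = 66 − 37.752 = 28.248 mL
New rate:
Rate = 0.92 mg/hr ÷ 0.1515152 mg/mL = 6.072 mL/hr
Time remaining = 28.248 mL ÷ 6.072 mL/hr = 4.652174 hr

4.7 hours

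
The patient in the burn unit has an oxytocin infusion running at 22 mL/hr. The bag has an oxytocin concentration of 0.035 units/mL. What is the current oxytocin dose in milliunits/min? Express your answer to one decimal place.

12.8 milliunits/min

Concentration = 0.035 units/mL = 35 milliunits/mL
Drug rate = 22 mL/hr × 35 milliunits/mL = 770 milliunits/hr
770 milliunits/hr ÷ 60 min/hr = 12.83333 milliunits/min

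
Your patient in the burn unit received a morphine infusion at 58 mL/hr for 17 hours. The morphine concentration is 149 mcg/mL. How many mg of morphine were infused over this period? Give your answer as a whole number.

Concentration = 149 mcg/mL = 0.149 mg/mL
Drug rate = 58 mL/hr × 0.149 mg/mL = 8.642 mg/hr
Total = 8.642 mg/hr × 17 hr = 146.914 mg

147 mg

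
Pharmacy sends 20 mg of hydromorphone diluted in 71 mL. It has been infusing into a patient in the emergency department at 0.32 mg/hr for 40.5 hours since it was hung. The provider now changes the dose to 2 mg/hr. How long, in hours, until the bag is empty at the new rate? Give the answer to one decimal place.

Initial rate:
Concentration = 20 mg ÷ 71 mL = 0.2816901 mg/mL
Rate = 0.32 mg/hr ÷ 0.2816901 mg/mL = 1.136 mL/hr
Volume infused so far = 1.136 mL/hr × 40.5 hr = 46.008 mL
Volume remaining = 71 − 46.008 = 24.992 mL
New rate:
Rate = 2 mg/hr ÷ 0.2816901 mg/mL = 7.1 mL/hr
Time remaining = 24.992 mL ÷ 7.1 mL/hr = 3.52 hr

3.5 hours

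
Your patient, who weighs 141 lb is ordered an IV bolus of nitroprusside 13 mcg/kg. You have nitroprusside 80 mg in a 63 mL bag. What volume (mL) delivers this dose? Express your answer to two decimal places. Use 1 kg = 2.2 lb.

0.66 mL

Weight = 141 lb ÷ 2.2 lb/kg = 64.09091 kg
Dose = 13 mcg/kg × 64.09091 kg = 833.1818 mcg
Concentration = 80 mg ÷ 63 mL = 1.269841 mg/mL = 1269.841 mcg/mL
Volume = 833.1818 mcg ÷ 1269.841 mcg/mL = 0.6561307 mL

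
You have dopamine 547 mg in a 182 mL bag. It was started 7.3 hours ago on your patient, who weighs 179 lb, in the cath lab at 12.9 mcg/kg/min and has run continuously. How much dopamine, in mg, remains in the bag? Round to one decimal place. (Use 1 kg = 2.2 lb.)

87.3 mg

Weight = 179 lb ÷ 2.2 lb/kg = 81.36364 kg
Dose = 12.9 mcg/kg/min × 81.36364 kg = 1049.591 mcg/min
1049.591 mcg/min × 60 min/hr = 62975.45 mcg/hr
Concentration = 547 mg ÷ 182 mL = 3.005495 mg/mL = 3005.495 mcg/mL
Rate = 62975.45 mcg/hr ÷ 3005.495 mcg/mL = 20.95344 mL/hr
Volume infused = 20.95344 mL/hr × 7.3 hr = 152.9601 mL
Volume remaining = 182 − 152.9601 = 29.03987 mL
Drug remaining = 29.03987 mL × 3005.495 mcg/mL = 87279.18 mcg = 87.27918 mg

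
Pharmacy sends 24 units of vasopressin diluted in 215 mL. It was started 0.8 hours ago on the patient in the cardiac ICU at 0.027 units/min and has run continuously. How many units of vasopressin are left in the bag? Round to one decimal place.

22.7 units

0.027 units/min × 60 min/hr = 1.62 units/hr
Concentration = 24 units ÷ 215 mL = 0.1116279 units/mL
Rate = 1.62 units/hr ÷ 0.1116279 units/mL = 14.5125 mL/hr
Volume infused = 14.5125 mL/hr × 0.8 hr = 11.61 mL
Volume remaining = 215 − 11.61 = 203.39 mL
Drug remaining = 203.39 mL × 0.1116279 units/mL = 22.704 units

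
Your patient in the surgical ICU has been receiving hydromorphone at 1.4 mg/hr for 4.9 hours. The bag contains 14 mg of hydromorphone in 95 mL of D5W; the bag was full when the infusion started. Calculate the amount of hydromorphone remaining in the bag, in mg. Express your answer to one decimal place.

Concentration = 14 mg ÷ 95 mL = 0.1473684 mg/mL
Rate = 1.4 mg/hr ÷ 0.1473684 mg/mL = 9.5 mL/hr
Volume infused = 9.5 mL/hr × 4.9 hr = 46.55 mL
Volume remaining = 95 − 46.55 = 48.45 mL
Drug remaining = 48.45 mL × 0.1473684 mg/mL = 7.14 mg

7.1 mg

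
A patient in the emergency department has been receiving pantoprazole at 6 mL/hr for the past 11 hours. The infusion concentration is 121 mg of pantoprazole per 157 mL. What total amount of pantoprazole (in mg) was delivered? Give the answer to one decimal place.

Concentration = 121 mg ÷ 157 mL = 0.7707006 mg/mL
Drug rate = 6 mL/hr × 0.7707006 mg/mL = 4.624204 mg/hr
Total = 4.624204 mg/hr × 11 hr = 50.86624 mg

50.9 mg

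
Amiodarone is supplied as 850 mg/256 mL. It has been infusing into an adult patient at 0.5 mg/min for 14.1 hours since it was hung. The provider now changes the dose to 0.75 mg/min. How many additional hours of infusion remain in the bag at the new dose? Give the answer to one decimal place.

Initial rate:
0.5 mg/min × 60 min/hr = 30 mg/hr
Concentration = 850 mg ÷ 256 mL = 3.320312 mg/mL
Rate = 30 mg/hr ÷ 3.320312 mg/mL = 9.035294 mL/hr
Volume infused so far = 9.035294 mL/hr × 14.1 hr = 127.3976 mL
Volume remaining = 256 − 127.3976 = 128.6024 mL
New rate:
0.75 mg/min × 60 min/hr = 45 mg/hr
Rate = 45 mg/hr ÷ 3.320312 mg/mL = 13.55294 mL/hr
Time remaining = 128.6024 mL ÷ 13.55294 mL/hr = 9.488889 hr

9.5 hours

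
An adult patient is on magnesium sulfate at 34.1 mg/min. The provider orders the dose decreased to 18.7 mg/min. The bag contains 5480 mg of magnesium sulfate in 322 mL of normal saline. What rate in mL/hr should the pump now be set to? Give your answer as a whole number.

66 mL/hr

18.7 mg/min × 60 min/hr = 1122 mg/hr
Concentration = 5480 mg ÷ 322 mL = 17.01863 mg/mL
Rate = 1122 mg/hr ÷ 17.01863 mg/mL = 65.92774 mL/hr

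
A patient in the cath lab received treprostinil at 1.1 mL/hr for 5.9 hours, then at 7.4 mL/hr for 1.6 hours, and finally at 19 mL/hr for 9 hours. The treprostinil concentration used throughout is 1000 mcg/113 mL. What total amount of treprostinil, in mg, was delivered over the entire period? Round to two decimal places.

1.68 mg

Concentration = 1000 mcg ÷ 113 mL = 8.849558 mcg/mL
Stage 1: 1.1 mL/hr × 5.9 hr = 6.49 mL → 6.49 mL × 8.849558 mcg/mL = 57.43363 mcg
Stage 2: 7.4 mL/hr × 1.6 hr = 11.84 mL → 11.84 mL × 8.849558 mcg/mL = 104.7788 mcg
Stage 3: 19 mL/hr × 9 hr = 171 mL → 171 mL × 8.849558 mcg/mL = 1513.274 mcg
Total = 57.43363 + 104.7788 + 1513.274 = 1675.487 mcg = 1.675487 mg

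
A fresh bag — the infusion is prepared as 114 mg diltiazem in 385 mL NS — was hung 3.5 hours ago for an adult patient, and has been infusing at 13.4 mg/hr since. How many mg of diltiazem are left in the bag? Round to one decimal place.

67.1 mg

Concentration = 114 mg ÷ 385 mL = 0.2961039 mg/mL
Rate = 13.4 mg/hr ÷ 0.2961039 mg/mL = 45.25439 mL/hr
Volume infused = 45.25439 mL/hr × 3.5 hr = 158.3904 mL
Volume remaining = 385 − 158.3904 = 226.6096 mL
Drug remaining = 226.6096 mL × 0.2961039 mg/mL = 67.1 mg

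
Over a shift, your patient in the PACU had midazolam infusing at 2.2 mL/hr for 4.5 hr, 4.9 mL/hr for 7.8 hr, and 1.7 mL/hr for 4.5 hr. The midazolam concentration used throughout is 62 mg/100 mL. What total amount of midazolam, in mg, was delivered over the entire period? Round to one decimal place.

34.6 mg

Concentration = 62 mg ÷ 100 mL = 0.62 mg/mL
Stage 1: 2.2 mL/hr × 4.5 hr = 9.9 mL → 9.9 mL × 0.62 mg/mL = 6.138 mg
Stage 2: 4.9 mL/hr × 7.8 hr = 38.22 mL → 38.22 mL × 0.62 mg/mL = 23.6964 mg
Stage 3: 1.7 mL/hr × 4.5 hr = 7.65 mL → 7.65 mL × 0.62 mg/mL = 4.743 mg
Total = 6.138 + 23.6964 + 4.743 = 34.5774 mg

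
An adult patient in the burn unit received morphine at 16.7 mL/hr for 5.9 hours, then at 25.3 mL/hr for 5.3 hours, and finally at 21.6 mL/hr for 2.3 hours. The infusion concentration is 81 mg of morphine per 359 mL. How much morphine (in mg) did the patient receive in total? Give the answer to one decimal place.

Concentration = 81 mg ÷ 359 mL = 0.2256267 mg/mL
Stage 1: 16.7 mL/hr × 5.9 hr = 98.53 mL → 98.53 mL × 0.2256267 mg/mL = 22.231 mg
Stage 2: 25.3 mL/hr × 5.3 hr = 134.09 mL → 134.09 mL × 0.2256267 mg/mL = 30.25429 mg
Stage 3: 21.6 mL/hr × 2.3 hr = 49.68 mL → 49.68 mL × 0.2256267 mg/mL = 11.20914 mg
Total = 22.231 + 30.25429 + 11.20914 = 63.69443 mg

63.7 mg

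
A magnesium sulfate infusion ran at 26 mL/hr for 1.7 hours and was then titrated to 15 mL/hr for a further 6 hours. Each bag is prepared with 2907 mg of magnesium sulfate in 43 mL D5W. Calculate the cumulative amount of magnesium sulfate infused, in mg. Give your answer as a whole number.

Concentration = 2907 mg ÷ 43 mL = 67.60465 mg/mL
Stage 1: 26 mL/hr × 1.7 hr = 44.2 mL → 44.2 mL × 67.60465 mg/mL = 2988.126 mg
Stage 2: 15 mL/hr × 6 hr = 90 mL → 90 mL × 67.60465 mg/mL = 6084.419 mg
Total = 2988.126 + 6084.419 = 9072.544 mg

9073 mg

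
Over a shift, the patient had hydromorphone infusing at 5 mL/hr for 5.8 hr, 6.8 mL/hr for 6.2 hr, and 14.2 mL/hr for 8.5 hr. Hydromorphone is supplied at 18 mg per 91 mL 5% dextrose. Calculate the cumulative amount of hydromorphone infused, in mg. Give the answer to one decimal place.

Concentration = 18 mg ÷ 91 mL = 0.1978022 mg/mL
Stage 1: 5 mL/hr × 5.8 hr = 29 mL → 29 mL × 0.1978022 mg/mL = 5.736264 mg
Stage 2: 6.8 mL/hr × 6.2 hr = 42.16 mL → 42.16 mL × 0.1978022 mg/mL = 8.339341 mg
Stage 3: 14.2 mL/hr × 8.5 hr = 120.7 mL → 120.7 mL × 0.1978022 mg/mL = 23.87473 mg
Total = 5.736264 + 8.339341 + 23.87473 = 37.95033 mg

38.0 mg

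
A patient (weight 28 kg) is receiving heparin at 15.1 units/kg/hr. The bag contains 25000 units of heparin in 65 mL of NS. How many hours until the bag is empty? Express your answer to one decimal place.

Dose = 15.1 units/kg/hr × 28 kg = 422.8 units/hr
Concentration = 25000 units ÷ 65 mL = 384.6154 units/mL
Rate = 422.8 units/hr ÷ 384.6154 units/mL = 1.09928 mL/hr
Duration = 65 mL ÷ 1.09928 mL/hr = 59.12961 hr

59.1 hours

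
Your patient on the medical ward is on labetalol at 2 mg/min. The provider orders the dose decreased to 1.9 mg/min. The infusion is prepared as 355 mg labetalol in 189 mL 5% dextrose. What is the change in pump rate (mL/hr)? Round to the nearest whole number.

At the current dose:
2 mg/min × 60 min/hr = 120 mg/hr
Concentration = 355 mg ÷ 189 mL = 1.878307 mg/mL
Rate = 120 mg/hr ÷ 1.878307 mg/mL = 63.88732 mL/hr
At the new dose:
1.9 mg/min × 60 min/hr = 114 mg/hr
Rate = 114 mg/hr ÷ 1.878307 mg/mL = 60.69296 mL/hr
Change = 60.69296 − 63.88732 = -3.194366 mL/hr → 3.194366 mL/hr decrease

3 mL/hr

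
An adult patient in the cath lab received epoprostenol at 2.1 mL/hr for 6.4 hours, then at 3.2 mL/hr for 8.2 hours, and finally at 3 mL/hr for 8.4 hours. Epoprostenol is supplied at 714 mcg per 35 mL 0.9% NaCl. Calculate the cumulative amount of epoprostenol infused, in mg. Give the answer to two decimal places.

1.32 mg

Concentration = 714 mcg ÷ 35 mL = 20.4 mcg/mL
Stage 1: 2.1 mL/hr × 6.4 hr = 13.44 mL → 13.44 mL × 20.4 mcg/mL = 274.176 mcg
Stage 2: 3.2 mL/hr × 8.2 hr = 26.24 mL → 26.24 mL × 20.4 mcg/mL = 535.296 mcg
Stage 3: 3 mL/hr × 8.4 hr = 25.2 mL → 25.2 mL × 20.4 mcg/mL = 514.08 mcg
Total = 274.176 + 535.296 + 514.08 = 1323.552 mcg = 1.323552 mg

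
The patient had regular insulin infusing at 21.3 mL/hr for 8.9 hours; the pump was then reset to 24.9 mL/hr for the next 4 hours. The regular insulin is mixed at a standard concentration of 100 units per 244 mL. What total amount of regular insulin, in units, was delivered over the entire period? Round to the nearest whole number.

119 units

Concentration = 100 units ÷ 244 mL = 0.4098361 units/mL
Stage 1: 21.3 mL/hr × 8.9 hr = 189.57 mL → 189.57 mL × 0.4098361 units/mL = 77.69262 units
Stage 2: 24.9 mL/hr × 4 hr = 99.6 mL → 99.6 mL × 0.4098361 units/mL = 40.81967 units
Total = 77.69262 + 40.81967 = 118.5123 units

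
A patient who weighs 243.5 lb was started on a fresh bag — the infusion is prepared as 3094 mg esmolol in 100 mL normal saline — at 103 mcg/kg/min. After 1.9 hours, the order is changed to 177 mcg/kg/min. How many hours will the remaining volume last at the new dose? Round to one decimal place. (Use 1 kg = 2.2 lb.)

1.5 hours

Initial rate:
Weight = 243.5 lb ÷ 2.2 lb/kg = 110.6818 kg
Dose = 103 mcg/kg/min × 110.6818 kg = 11400.23 mcg/min
11400.23 mcg/min × 60 min/hr = 684013.6 mcg/hr
Concentration = 3094 mg ÷ 100 mL = 30.94 mg/mL = 30940 mcg/mL
Rate = 684013.6 mcg/hr ÷ 30940 mcg/mL = 22.10775 mL/hr
Volume infused so far = 22.10775 mL/hr × 1.9 hr = 42.00472 mL
Volume remaining = 100 − 42.00472 = 57.99528 mL
New rate:
Dose = 177 mcg/kg/min × 110.6818 kg = 19590.68 mcg/min
19590.68 mcg/min × 60 min/hr = 1175441 mcg/hr
Rate = 1175441 mcg/hr ÷ 30940 mcg/mL = 37.99098 mL/hr
Time remaining = 57.99528 mL ÷ 37.99098 mL/hr = 1.526554 hr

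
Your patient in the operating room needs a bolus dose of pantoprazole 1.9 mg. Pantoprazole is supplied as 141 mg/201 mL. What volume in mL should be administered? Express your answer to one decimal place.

Concentration = 141 mg ÷ 201 mL = 0.7014925 mg/mL
Volume = 1.9 mg ÷ 0.7014925 mg/mL = 2.708511 mL

2.7 mL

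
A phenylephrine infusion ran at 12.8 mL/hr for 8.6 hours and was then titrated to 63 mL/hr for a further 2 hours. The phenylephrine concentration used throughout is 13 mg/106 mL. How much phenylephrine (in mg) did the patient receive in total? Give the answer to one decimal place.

29.0 mg

Concentration = 13 mg ÷ 106 mL = 0.1226415 mg/mL
Stage 1: 12.8 mL/hr × 8.6 hr = 110.08 mL → 110.08 mL × 0.1226415 mg/mL = 13.50038 mg
Stage 2: 63 mL/hr × 2 hr = 126 mL → 126 mL × 0.1226415 mg/mL = 15.45283 mg
Total = 13.50038 + 15.45283 = 28.95321 mg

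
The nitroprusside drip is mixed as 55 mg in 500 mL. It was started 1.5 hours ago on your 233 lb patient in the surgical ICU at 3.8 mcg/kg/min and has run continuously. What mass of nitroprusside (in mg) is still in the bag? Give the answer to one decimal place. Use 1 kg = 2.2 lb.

18.8 mg

Weight = 233 lb ÷ 2.2 lb/kg = 105.9091 kg
Dose = 3.8 mcg/kg/min × 105.9091 kg = 402.4545 mcg/min
402.4545 mcg/min × 60 min/hr = 24147.27 mcg/hr
Concentration = 55 mg ÷ 500 mL = 0.11 mg/mL = 110 mcg/mL
Rate = 24147.27 mcg/hr ÷ 110 mcg/mL = 219.5207 mL/hr
Volume infused = 219.5207 mL/hr × 1.5 hr = 329.281 mL
Volume remaining = 500 − 329.281 = 170.719 mL
Drug remaining = 170.719 mL × 110 mcg/mL = 18779.09 mcg = 18.77909 mg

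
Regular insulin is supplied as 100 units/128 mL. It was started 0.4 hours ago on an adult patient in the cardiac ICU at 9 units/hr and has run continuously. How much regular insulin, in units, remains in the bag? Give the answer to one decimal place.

96.4 units

Concentration = 100 units ÷ 128 mL = 0.78125 units/mL
Rate = 9 units/hr ÷ 0.78125 units/mL = 11.52 mL/hr
Volume infused = 11.52 mL/hr × 0.4 hr = 4.608 mL
Volume remaining = 128 − 4.608 = 123.392 mL
Drug remaining = 123.392 mL × 0.78125 units/mL = 96.4 units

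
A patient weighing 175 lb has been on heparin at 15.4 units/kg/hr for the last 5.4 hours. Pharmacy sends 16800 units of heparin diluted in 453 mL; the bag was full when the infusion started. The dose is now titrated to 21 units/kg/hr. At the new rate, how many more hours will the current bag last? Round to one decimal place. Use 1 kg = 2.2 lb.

6.1 hours

Initial rate:
Weight = 175 lb ÷ 2.2 lb/kg = 79.54545 kg
Dose = 15.4 units/kg/hr × 79.54545 kg = 1225 units/hr
Concentration = 16800 units ÷ 453 mL = 37.08609 units/mL
Rate = 1225 units/hr ÷ 37.08609 units/mL = 33.03125 mL/hr
Volume infused so far = 33.03125 mL/hr × 5.4 hr = 178.3687 mL
Volume remaining = 453 − 178.3687 = 274.6313 mL
New rate:
Dose = 21 units/kg/hr × 79.54545 kg = 1670.455 units/hr
Rate = 1670.455 units/hr ÷ 37.08609 units/mL = 45.04261 mL/hr
Time remaining = 274.6313 mL ÷ 45.04261 mL/hr = 6.097143 hr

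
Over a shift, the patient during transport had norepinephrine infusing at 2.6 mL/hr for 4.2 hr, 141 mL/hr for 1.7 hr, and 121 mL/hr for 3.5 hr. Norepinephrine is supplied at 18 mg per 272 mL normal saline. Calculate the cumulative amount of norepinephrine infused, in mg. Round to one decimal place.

Concentration = 18 mg ÷ 272 mL = 0.06617647 mg/mL
Stage 1: 2.6 mL/hr × 4.2 hr = 10.92 mL → 10.92 mL × 0.06617647 mg/mL = 0.7226471 mg
Stage 2: 141 mL/hr × 1.7 hr = 239.7 mL → 239.7 mL × 0.06617647 mg/mL = 15.8625 mg
Stage 3: 121 mL/hr × 3.5 hr = 423.5 mL → 423.5 mL × 0.06617647 mg/mL = 28.02574 mg
Total = 0.7226471 + 15.8625 + 28.02574 = 44.61088 mg

44.6 mg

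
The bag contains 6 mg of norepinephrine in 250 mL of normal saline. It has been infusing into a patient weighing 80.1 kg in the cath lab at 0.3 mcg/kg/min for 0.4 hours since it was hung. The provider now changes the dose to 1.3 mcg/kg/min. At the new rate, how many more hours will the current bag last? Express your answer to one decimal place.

Initial rate:
Dose = 0.3 mcg/kg/min × 80.1 kg = 24.03 mcg/min
24.03 mcg/min × 60 min/hr = 1441.8 mcg/hr
Concentration = 6 mg ÷ 250 mL = 0.024 mg/mL = 24 mcg/mL
Rate = 1441.8 mcg/hr ÷ 24 mcg/mL = 60.075 mL/hr
Volume infused so far = 60.075 mL/hr × 0.4 hr = 24.03 mL
Volume remaining = 250 − 24.03 = 225.97 mL
New rate:
Dose = 1.3 mcg/kg/min × 80.1 kg = 104.13 mcg/min
104.13 mcg/min × 60 min/hr = 6247.8 mcg/hr
Rate = 6247.8 mcg/hr ÷ 24 mcg/mL = 260.325 mL/hr
Time remaining = 225.97 mL ÷ 260.325 mL/hr = 0.8680303 hr

0.9 hours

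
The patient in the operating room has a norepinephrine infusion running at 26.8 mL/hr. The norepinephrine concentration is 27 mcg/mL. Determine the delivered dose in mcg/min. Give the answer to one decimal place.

Drug rate = 26.8 mL/hr × 27 mcg/mL = 723.6 mcg/hr
723.6 mcg/hr ÷ 60 min/hr = 12.06 mcg/min

12.1 mcg/min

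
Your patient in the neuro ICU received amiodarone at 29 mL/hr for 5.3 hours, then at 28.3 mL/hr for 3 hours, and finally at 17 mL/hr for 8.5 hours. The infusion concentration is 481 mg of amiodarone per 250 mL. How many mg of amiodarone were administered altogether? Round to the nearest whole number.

Concentration = 481 mg ÷ 250 mL = 1.924 mg/mL
Stage 1: 29 mL/hr × 5.3 hr = 153.7 mL → 153.7 mL × 1.924 mg/mL = 295.7188 mg
Stage 2: 28.3 mL/hr × 3 hr = 84.9 mL → 84.9 mL × 1.924 mg/mL = 163.3476 mg
Stage 3: 17 mL/hr × 8.5 hr = 144.5 mL → 144.5 mL × 1.924 mg/mL = 278.018 mg
Total = 295.7188 + 163.3476 + 278.018 = 737.0844 mg

737 mg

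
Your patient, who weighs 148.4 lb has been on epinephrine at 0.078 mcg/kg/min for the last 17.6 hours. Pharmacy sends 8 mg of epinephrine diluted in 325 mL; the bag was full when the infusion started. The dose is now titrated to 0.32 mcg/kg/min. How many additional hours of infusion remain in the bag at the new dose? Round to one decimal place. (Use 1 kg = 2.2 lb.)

1.9 hours

Initial rate:
Weight = 148.4 lb ÷ 2.2 lb/kg = 67.45455 kg
Dose = 0.078 mcg/kg/min × 67.45455 kg = 5.261455 mcg/min
5.261455 mcg/min × 60 min/hr = 315.6873 mcg/hr
Concentration = 8 mg ÷ 325 mL = 0.02461538 mg/mL = 24.61538 mcg/mL
Rate = 315.6873 mcg/hr ÷ 24.61538 mcg/mL = 12.8248 mL/hr
Volume infused so far = 12.8248 mL/hr × 17.6 hr = 225.7164 mL
Volume remaining = 325 − 225.7164 = 99.2836 mL
New rate:
Dose = 0.32 mcg/kg/min × 67.45455 kg = 21.58545 mcg/min
21.58545 mcg/min × 60 min/hr = 1295.127 mcg/hr
Rate = 1295.127 mcg/hr ÷ 24.61538 mcg/mL = 52.61455 mL/hr
Time remaining = 99.2836 mL ÷ 52.61455 mL/hr = 1.886999 hr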